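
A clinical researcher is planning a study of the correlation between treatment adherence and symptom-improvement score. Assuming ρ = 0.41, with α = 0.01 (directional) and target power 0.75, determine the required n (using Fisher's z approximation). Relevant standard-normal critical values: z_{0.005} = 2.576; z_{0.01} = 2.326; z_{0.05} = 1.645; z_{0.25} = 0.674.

Fisher's z: C = ½·ln((1+r)/(1−r)) = ½·ln(2.3898) = 0.4356.
n = ((z_{α} + z_β)/C)² + 3.
(2.326 + 0.674) / 0.4356 = 3.000 / 0.4356 = 6.887.
n = 6.887² + 3 = 47.43 + 3 = 50.4.
Round up.

n = 51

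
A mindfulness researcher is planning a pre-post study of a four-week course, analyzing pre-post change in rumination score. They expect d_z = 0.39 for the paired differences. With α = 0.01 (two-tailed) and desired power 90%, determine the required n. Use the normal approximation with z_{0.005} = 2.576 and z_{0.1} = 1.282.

For a paired (one-sample on differences) test: n = ((z_{α/2} + z_β) / d)².
z_{α/2} + z_β = 2.576 + 1.282 = 3.858.
n = (3.858 / 0.39)² = 9.892² = 97.86.
Round up.

n = 98 pairs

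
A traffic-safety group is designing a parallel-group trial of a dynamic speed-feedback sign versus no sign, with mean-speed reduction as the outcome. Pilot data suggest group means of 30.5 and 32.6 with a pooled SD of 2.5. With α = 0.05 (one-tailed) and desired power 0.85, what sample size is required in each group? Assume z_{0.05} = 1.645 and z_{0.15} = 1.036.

n = 21 per group

Cohen's d = |M₁ − M₂| / SD_pooled = |30.5 − 32.6| / 2.5 = 2.1 / 2.5 = 0.840.
For two independent groups with equal n: n = 2·((z_{α} + z_β) / d)².
z_{α} + z_β = 1.645 + 1.036 = 2.681.
n = 2 × (2.681 / 0.840)² = 2 × 3.192² = 2 × 10.19 = 20.4.
Round up to the next whole participant.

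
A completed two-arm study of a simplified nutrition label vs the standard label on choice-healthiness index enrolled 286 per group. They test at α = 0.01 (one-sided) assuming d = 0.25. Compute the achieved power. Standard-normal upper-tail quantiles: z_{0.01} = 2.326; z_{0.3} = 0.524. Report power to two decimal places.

For two equal groups, power = Φ(d·√(n/2) − z_{α}).
d·√(n/2) = 0.25 × √(286/2) = 0.25 × 11.958 = 2.990.
z_β = 2.990 − 2.326 = 0.664.
Power = Φ(0.664) = 0.747.

power ≈ 0.75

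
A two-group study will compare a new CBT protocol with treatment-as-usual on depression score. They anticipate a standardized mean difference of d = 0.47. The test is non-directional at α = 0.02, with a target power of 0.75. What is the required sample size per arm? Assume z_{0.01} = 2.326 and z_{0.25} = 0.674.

n = 82 per group

For two independent groups with equal n: n = 2·((z_{α/2} + z_β) / d)².
z_{α/2} + z_β = 2.326 + 0.674 = 3.000.
n = 2 × (3.000 / 0.47)² = 2 × 6.383² = 2 × 40.74 = 81.5.
Round up to the next whole participant.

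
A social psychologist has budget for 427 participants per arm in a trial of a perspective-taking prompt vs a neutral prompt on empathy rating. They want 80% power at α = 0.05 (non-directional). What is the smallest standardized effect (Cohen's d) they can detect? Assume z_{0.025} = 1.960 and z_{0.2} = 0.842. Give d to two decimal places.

For two independent groups of n = 427 each: d_min = (z_{α/2} + z_β)·√(2/n).
z-sum = 1.960 + 0.842 = 2.802.
d_min = 2.802 × √(2/427) = 2.802 × 0.0684 = 0.192.

d_min ≈ 0.19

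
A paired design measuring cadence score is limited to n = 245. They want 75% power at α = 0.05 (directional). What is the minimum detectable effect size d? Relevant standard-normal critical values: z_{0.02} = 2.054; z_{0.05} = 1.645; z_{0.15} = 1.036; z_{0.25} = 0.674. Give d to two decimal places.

For a single sample (or paired design) of n = 245: d_min = (z_{α} + z_β)/√n.
z-sum = 1.645 + 0.674 = 2.319.
d_min = 2.319 / √245 = 2.319 / 15.652 = 0.148.

d_min ≈ 0.15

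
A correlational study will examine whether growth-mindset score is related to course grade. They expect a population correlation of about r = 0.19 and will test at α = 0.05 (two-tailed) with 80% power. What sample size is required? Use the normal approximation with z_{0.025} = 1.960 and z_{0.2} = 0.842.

Fisher's z: C = ½·ln((1+r)/(1−r)) = ½·ln(1.4691) = 0.1923.
n = ((z_{α/2} + z_β)/C)² + 3.
(1.960 + 0.842) / 0.1923 = 2.802 / 0.1923 = 14.571.
n = 14.571² + 3 = 212.31 + 3 = 215.3.
Round up.

n = 216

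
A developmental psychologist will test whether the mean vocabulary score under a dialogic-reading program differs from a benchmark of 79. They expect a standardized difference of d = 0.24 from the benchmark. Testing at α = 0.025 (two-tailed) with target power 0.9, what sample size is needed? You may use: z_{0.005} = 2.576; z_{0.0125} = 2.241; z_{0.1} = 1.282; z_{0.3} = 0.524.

n = 216

For a one-sample test: n = ((z_{α/2} + z_β) / d)².
z_{α/2} + z_β = 2.241 + 1.282 = 3.523.
n = (3.523 / 0.24)² = 14.679² = 215.48.
Round up.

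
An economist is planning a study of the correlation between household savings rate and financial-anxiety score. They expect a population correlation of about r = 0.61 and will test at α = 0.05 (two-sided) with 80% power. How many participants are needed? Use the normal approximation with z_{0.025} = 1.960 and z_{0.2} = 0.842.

n = 19

Fisher's z: C = ½·ln((1+r)/(1−r)) = ½·ln(4.1282) = 0.7089.
n = ((z_{α/2} + z_β)/C)² + 3.
(1.960 + 0.842) / 0.7089 = 2.802 / 0.7089 = 3.953.
n = 3.953² + 3 = 15.62 + 3 = 18.6.
Round up.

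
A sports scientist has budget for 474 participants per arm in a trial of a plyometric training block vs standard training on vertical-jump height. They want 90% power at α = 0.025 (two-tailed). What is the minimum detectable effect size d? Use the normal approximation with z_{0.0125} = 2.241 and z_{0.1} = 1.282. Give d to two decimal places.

For two independent groups of n = 474 each: d_min = (z_{α/2} + z_β)·√(2/n).
z-sum = 2.241 + 1.282 = 3.523.
d_min = 3.523 × √(2/474) = 3.523 × 0.0650 = 0.229.

d_min ≈ 0.23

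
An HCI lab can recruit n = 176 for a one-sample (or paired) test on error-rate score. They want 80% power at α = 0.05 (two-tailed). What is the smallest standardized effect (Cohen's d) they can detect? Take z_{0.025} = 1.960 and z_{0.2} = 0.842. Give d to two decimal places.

d_min ≈ 0.21

For a single sample (or paired design) of n = 176: d_min = (z_{α/2} + z_β)/√n.
z-sum = 1.960 + 0.842 = 2.802.
d_min = 2.802 / √176 = 2.802 / 13.266 = 0.211.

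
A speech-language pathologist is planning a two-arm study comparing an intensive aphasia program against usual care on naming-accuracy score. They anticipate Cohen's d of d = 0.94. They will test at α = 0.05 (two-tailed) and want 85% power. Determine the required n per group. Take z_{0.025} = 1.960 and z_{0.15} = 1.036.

For two independent groups with equal n: n = 2·((z_{α/2} + z_β) / d)².
z_{α/2} + z_β = 1.960 + 1.036 = 2.996.
n = 2 × (2.996 / 0.94)² = 2 × 3.187² = 2 × 10.16 = 20.3.
Round up to the next whole participant.

n = 21 per group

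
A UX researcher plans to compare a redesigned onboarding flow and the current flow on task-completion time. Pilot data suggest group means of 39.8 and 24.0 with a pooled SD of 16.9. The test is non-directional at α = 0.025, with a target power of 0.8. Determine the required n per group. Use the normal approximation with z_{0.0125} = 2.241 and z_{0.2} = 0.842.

Cohen's d = |M₁ − M₂| / SD_pooled = |39.8 − 24.0| / 16.9 = 15.8 / 16.9 = 0.935.
For two independent groups with equal n: n = 2·((z_{α/2} + z_β) / d)².
z_{α/2} + z_β = 2.241 + 0.842 = 3.083.
n = 2 × (3.083 / 0.935)² = 2 × 3.297² = 2 × 10.87 = 21.7.
Round up to the next whole participant.

n = 22 per group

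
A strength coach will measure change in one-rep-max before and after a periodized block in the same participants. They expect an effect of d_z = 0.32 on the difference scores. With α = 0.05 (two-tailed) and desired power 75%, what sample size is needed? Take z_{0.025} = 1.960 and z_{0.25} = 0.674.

n = 68 pairs

For a paired (one-sample on differences) test: n = ((z_{α/2} + z_β) / d)².
z_{α/2} + z_β = 1.960 + 0.674 = 2.634.
n = (2.634 / 0.32)² = 8.231² = 67.75.
Round up.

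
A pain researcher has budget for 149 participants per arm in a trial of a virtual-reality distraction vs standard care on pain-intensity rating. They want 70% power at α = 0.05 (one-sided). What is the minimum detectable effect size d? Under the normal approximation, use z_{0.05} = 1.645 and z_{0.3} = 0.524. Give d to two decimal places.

For two independent groups of n = 149 each: d_min = (z_{α} + z_β)·√(2/n).
z-sum = 1.645 + 0.524 = 2.169.
d_min = 2.169 × √(2/149) = 2.169 × 0.1159 = 0.251.

d_min ≈ 0.25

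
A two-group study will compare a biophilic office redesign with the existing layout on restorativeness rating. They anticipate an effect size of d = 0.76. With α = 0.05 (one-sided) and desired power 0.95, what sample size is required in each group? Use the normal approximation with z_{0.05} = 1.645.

n = 38 per group

For two independent groups with equal n: n = 2·((z_{α} + z_β) / d)².
z_{α} + z_β = 1.645 + 1.645 = 3.290.
n = 2 × (3.290 / 0.76)² = 2 × 4.329² = 2 × 18.74 = 37.5.
Round up to the next whole participant.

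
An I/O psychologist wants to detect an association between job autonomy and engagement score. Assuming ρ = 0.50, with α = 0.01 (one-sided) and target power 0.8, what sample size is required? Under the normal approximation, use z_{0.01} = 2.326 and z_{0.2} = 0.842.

n = 37

Fisher's z: C = ½·ln((1+r)/(1−r)) = ½·ln(3.0000) = 0.5493.
n = ((z_{α} + z_β)/C)² + 3.
(2.326 + 0.842) / 0.5493 = 3.168 / 0.5493 = 5.767.
n = 5.767² + 3 = 33.26 + 3 = 36.3.
Round up.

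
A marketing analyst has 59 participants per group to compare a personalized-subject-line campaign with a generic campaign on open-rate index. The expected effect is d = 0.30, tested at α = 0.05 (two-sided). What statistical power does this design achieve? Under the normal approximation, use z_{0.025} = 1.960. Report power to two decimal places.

power ≈ 0.37

For two equal groups, power = Φ(d·√(n/2) − z_{α/2}).
d·√(n/2) = 0.30 × √(59/2) = 0.30 × 5.431 = 1.629.
z_β = 1.629 − 1.960 = -0.331.
Power = Φ(-0.331) = 0.370.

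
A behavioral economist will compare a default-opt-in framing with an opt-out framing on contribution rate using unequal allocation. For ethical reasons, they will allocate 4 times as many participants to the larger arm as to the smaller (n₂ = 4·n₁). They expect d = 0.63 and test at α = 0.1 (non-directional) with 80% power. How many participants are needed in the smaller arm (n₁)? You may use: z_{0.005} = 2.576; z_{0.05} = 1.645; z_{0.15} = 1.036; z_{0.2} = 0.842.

n₁ = 20

With allocation ratio k = n₂/n₁ = 4, Var(x̄₁−x̄₂) = σ²(1/n₁ + 1/(k·n₁)) = σ²·(k+1)/(k·n₁).
So n₁ = (1 + 1/k)·((z_{α/2} + z_β)/d)² = 1.250 × (2.487/0.63)².
n₁ = 1.250 × 15.58 = 19.5.
Round up: n₁ = 20, giving n₂ = 4 × 20 = 80.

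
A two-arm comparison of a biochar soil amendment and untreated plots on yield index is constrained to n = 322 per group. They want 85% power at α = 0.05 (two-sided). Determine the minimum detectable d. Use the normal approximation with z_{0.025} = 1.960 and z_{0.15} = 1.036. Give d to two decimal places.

For two independent groups of n = 322 each: d_min = (z_{α/2} + z_β)·√(2/n).
z-sum = 1.960 + 1.036 = 2.996.
d_min = 2.996 × √(2/322) = 2.996 × 0.0788 = 0.236.

d_min ≈ 0.24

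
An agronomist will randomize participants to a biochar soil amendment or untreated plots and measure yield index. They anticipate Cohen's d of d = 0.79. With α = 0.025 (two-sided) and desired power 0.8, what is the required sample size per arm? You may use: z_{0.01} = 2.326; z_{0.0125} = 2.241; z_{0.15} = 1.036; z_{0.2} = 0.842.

For two independent groups with equal n: n = 2·((z_{α/2} + z_β) / d)².
z_{α/2} + z_β = 2.241 + 0.842 = 3.083.
n = 2 × (3.083 / 0.79)² = 2 × 3.903² = 2 × 15.23 = 30.5.
Round up to the next whole participant.

n = 31 per group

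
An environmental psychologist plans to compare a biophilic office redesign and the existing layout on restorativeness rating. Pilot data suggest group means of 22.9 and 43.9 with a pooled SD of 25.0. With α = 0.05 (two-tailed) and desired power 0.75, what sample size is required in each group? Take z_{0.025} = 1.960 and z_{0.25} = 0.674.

Cohen's d = |M₁ − M₂| / SD_pooled = |22.9 − 43.9| / 25.0 = 21.0 / 25.0 = 0.840.
For two independent groups with equal n: n = 2·((z_{α/2} + z_β) / d)².
z_{α/2} + z_β = 1.960 + 0.674 = 2.634.
n = 2 × (2.634 / 0.840)² = 2 × 3.136² = 2 × 9.83 = 19.7.
Round up to the next whole participant.

n = 20 per group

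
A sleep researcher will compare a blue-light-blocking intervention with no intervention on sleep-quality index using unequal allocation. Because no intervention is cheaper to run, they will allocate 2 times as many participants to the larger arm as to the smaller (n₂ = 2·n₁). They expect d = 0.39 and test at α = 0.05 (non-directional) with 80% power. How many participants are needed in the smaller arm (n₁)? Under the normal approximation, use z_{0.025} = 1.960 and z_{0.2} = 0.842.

n₁ = 78

With allocation ratio k = n₂/n₁ = 2, Var(x̄₁−x̄₂) = σ²(1/n₁ + 1/(k·n₁)) = σ²·(k+1)/(k·n₁).
So n₁ = (1 + 1/k)·((z_{α/2} + z_β)/d)² = 1.500 × (2.802/0.39)².
n₁ = 1.500 × 51.62 = 77.4.
Round up: n₁ = 78, giving n₂ = 2 × 78 = 156.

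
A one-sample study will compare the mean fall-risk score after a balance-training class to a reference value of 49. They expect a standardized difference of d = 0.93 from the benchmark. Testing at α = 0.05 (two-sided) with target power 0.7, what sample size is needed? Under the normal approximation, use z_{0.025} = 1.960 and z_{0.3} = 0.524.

For a one-sample test: n = ((z_{α/2} + z_β) / d)².
z_{α/2} + z_β = 1.960 + 0.524 = 2.484.
n = (2.484 / 0.93)² = 2.671² = 7.13.
Round up.

n = 8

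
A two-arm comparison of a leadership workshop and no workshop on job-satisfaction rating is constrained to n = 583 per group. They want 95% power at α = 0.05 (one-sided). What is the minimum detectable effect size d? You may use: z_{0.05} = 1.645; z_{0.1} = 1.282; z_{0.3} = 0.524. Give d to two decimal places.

d_min ≈ 0.19

For two independent groups of n = 583 each: d_min = (z_{α} + z_β)·√(2/n).
z-sum = 1.645 + 1.645 = 3.290.
d_min = 3.290 × √(2/583) = 3.290 × 0.0586 = 0.193.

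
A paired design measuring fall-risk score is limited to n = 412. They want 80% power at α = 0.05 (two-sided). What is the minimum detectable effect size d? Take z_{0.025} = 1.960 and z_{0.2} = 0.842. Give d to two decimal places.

d_min ≈ 0.14

For a single sample (or paired design) of n = 412: d_min = (z_{α/2} + z_β)/√n.
z-sum = 1.960 + 0.842 = 2.802.
d_min = 2.802 / √412 = 2.802 / 20.298 = 0.138.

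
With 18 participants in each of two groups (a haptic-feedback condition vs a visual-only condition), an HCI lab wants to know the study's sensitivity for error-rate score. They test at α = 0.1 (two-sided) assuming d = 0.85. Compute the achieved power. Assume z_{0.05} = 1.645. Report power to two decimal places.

power ≈ 0.82

For two equal groups, power = Φ(d·√(n/2) − z_{α/2}).
d·√(n/2) = 0.85 × √(18/2) = 0.85 × 3.000 = 2.550.
z_β = 2.550 − 1.645 = 0.905.
Power = Φ(0.905) = 0.817.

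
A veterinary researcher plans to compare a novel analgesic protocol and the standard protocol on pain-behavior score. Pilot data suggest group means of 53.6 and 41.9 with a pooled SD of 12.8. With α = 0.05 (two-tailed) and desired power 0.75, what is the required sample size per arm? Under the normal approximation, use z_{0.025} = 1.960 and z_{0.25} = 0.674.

n = 17 per group

Cohen's d = |M₁ − M₂| / SD_pooled = |53.6 − 41.9| / 12.8 = 11.7 / 12.8 = 0.914.
For two independent groups with equal n: n = 2·((z_{α/2} + z_β) / d)².
z_{α/2} + z_β = 1.960 + 0.674 = 2.634.
n = 2 × (2.634 / 0.914)² = 2 × 2.882² = 2 × 8.30 = 16.6.
Round up to the next whole participant.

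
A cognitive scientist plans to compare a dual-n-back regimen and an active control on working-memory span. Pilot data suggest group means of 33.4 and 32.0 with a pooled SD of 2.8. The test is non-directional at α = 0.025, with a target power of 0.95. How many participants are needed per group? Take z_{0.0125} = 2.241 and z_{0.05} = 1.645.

n = 121 per group

Cohen's d = |M₁ − M₂| / SD_pooled = |33.4 − 32.0| / 2.8 = 1.4 / 2.8 = 0.500.
For two independent groups with equal n: n = 2·((z_{α/2} + z_β) / d)².
z_{α/2} + z_β = 2.241 + 1.645 = 3.886.
n = 2 × (3.886 / 0.500)² = 2 × 7.772² = 2 × 60.40 = 120.8.
Round up to the next whole participant.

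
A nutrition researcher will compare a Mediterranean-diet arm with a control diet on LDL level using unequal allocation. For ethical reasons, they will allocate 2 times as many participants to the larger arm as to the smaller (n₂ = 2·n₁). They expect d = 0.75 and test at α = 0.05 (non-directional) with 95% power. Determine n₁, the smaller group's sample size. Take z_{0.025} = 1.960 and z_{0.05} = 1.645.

With allocation ratio k = n₂/n₁ = 2, Var(x̄₁−x̄₂) = σ²(1/n₁ + 1/(k·n₁)) = σ²·(k+1)/(k·n₁).
So n₁ = (1 + 1/k)·((z_{α/2} + z_β)/d)² = 1.500 × (3.605/0.75)².
n₁ = 1.500 × 23.10 = 34.7.
Round up: n₁ = 35, giving n₂ = 2 × 35 = 70.

n₁ = 35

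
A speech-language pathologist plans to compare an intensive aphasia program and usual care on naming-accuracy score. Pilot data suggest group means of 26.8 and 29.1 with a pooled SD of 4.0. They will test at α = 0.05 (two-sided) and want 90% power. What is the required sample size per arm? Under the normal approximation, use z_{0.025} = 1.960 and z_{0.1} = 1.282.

Cohen's d = |M₁ − M₂| / SD_pooled = |26.8 − 29.1| / 4.0 = 2.3 / 4.0 = 0.575.
For two independent groups with equal n: n = 2·((z_{α/2} + z_β) / d)².
z_{α/2} + z_β = 1.960 + 1.282 = 3.242.
n = 2 × (3.242 / 0.575)² = 2 × 5.638² = 2 × 31.79 = 63.6.
Round up to the next whole participant.

n = 64 per group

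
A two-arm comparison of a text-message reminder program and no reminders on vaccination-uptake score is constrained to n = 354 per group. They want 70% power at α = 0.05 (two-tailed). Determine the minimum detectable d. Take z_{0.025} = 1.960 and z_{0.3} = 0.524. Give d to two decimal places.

For two independent groups of n = 354 each: d_min = (z_{α/2} + z_β)·√(2/n).
z-sum = 1.960 + 0.524 = 2.484.
d_min = 2.484 × √(2/354) = 2.484 × 0.0752 = 0.187.

d_min ≈ 0.19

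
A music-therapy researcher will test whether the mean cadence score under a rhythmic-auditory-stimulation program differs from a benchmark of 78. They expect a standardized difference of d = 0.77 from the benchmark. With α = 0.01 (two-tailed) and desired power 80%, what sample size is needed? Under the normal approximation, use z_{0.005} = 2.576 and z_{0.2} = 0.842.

n = 20

For a one-sample test: n = ((z_{α/2} + z_β) / d)².
z_{α/2} + z_β = 2.576 + 0.842 = 3.418.
n = (3.418 / 0.77)² = 4.439² = 19.70.
Round up.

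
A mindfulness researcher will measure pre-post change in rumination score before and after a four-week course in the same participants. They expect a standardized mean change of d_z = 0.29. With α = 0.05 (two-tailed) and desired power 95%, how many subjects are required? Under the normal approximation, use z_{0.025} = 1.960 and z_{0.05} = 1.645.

n = 155 pairs

For a paired (one-sample on differences) test: n = ((z_{α/2} + z_β) / d)².
z_{α/2} + z_β = 1.960 + 1.645 = 3.605.
n = (3.605 / 0.29)² = 12.431² = 154.53.
Round up.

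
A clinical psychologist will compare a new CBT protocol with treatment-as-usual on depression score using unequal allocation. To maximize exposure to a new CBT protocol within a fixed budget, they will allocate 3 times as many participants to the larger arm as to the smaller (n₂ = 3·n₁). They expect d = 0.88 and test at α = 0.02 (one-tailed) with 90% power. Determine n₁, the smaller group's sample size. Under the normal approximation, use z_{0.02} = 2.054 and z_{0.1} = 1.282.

n₁ = 20

With allocation ratio k = n₂/n₁ = 3, Var(x̄₁−x̄₂) = σ²(1/n₁ + 1/(k·n₁)) = σ²·(k+1)/(k·n₁).
So n₁ = (1 + 1/k)·((z_{α} + z_β)/d)² = 1.333 × (3.336/0.88)².
n₁ = 1.333 × 14.37 = 19.2.
Round up: n₁ = 20, giving n₂ = 3 × 20 = 60.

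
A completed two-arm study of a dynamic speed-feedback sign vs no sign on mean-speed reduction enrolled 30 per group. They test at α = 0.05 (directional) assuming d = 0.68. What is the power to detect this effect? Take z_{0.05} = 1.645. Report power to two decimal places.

power ≈ 0.84

For two equal groups, power = Φ(d·√(n/2) − z_{α}).
d·√(n/2) = 0.68 × √(30/2) = 0.68 × 3.873 = 2.634.
z_β = 2.634 − 1.645 = 0.989.
Power = Φ(0.989) = 0.839.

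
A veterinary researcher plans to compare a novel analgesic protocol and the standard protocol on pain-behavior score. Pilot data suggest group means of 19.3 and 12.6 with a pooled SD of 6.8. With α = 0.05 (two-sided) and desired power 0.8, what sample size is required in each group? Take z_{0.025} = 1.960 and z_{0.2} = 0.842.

Cohen's d = |M₁ − M₂| / SD_pooled = |19.3 − 12.6| / 6.8 = 6.7 / 6.8 = 0.985.
For two independent groups with equal n: n = 2·((z_{α/2} + z_β) / d)².
z_{α/2} + z_β = 1.960 + 0.842 = 2.802.
n = 2 × (2.802 / 0.985)² = 2 × 2.845² = 2 × 8.09 = 16.2.
Round up to the next whole participant.

n = 17 per group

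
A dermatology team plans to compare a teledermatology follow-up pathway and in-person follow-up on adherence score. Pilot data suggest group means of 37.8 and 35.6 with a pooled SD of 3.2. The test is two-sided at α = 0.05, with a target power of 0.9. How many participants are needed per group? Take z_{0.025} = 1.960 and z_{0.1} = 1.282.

n = 45 per group

Cohen's d = |M₁ − M₂| / SD_pooled = |37.8 − 35.6| / 3.2 = 2.2 / 3.2 = 0.687.
For two independent groups with equal n: n = 2·((z_{α/2} + z_β) / d)².
z_{α/2} + z_β = 1.960 + 1.282 = 3.242.
n = 2 × (3.242 / 0.687)² = 2 × 4.719² = 2 × 22.27 = 44.5.
Round up to the next whole participant.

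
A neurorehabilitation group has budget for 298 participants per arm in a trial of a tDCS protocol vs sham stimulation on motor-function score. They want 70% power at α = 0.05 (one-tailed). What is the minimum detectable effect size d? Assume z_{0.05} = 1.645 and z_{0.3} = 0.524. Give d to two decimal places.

For two independent groups of n = 298 each: d_min = (z_{α} + z_β)·√(2/n).
z-sum = 1.645 + 0.524 = 2.169.
d_min = 2.169 × √(2/298) = 2.169 × 0.0819 = 0.178.

d_min ≈ 0.18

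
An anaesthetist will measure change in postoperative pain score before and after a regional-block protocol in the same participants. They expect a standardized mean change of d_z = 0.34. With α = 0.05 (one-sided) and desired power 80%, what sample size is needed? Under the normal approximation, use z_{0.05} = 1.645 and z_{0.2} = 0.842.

n = 54 pairs

For a paired (one-sample on differences) test: n = ((z_{α} + z_β) / d)².
z_{α} + z_β = 1.645 + 0.842 = 2.487.
n = (2.487 / 0.34)² = 7.315² = 53.50.
Round up.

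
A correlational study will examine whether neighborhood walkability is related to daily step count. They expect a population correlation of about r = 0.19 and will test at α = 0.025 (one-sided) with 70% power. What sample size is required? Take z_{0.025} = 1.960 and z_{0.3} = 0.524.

Fisher's z: C = ½·ln((1+r)/(1−r)) = ½·ln(1.4691) = 0.1923.
n = ((z_{α} + z_β)/C)² + 3.
(1.960 + 0.524) / 0.1923 = 2.484 / 0.1923 = 12.917.
n = 12.917² + 3 = 166.86 + 3 = 169.9.
Round up.

n = 170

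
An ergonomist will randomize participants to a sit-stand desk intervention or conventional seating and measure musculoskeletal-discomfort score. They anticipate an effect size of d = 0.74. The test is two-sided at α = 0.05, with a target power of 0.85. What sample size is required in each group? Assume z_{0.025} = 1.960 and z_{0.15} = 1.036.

For two independent groups with equal n: n = 2·((z_{α/2} + z_β) / d)².
z_{α/2} + z_β = 1.960 + 1.036 = 2.996.
n = 2 × (2.996 / 0.74)² = 2 × 4.049² = 2 × 16.39 = 32.8.
Round up to the next whole participant.

n = 33 per group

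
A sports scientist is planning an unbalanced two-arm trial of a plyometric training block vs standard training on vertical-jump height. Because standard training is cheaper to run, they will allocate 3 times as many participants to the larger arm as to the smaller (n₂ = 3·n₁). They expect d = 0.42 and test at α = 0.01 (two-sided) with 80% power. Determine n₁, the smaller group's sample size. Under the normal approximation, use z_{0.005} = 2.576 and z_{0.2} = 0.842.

n₁ = 89

With allocation ratio k = n₂/n₁ = 3, Var(x̄₁−x̄₂) = σ²(1/n₁ + 1/(k·n₁)) = σ²·(k+1)/(k·n₁).
So n₁ = (1 + 1/k)·((z_{α/2} + z_β)/d)² = 1.333 × (3.418/0.42)².
n₁ = 1.333 × 66.23 = 88.3.
Round up: n₁ = 89, giving n₂ = 3 × 89 = 267.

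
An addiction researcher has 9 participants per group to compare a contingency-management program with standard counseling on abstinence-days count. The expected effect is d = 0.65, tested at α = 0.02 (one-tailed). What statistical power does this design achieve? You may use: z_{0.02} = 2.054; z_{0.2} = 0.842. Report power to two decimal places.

power ≈ 0.25

For two equal groups, power = Φ(d·√(n/2) − z_{α}).
d·√(n/2) = 0.65 × √(9/2) = 0.65 × 2.121 = 1.379.
z_β = 1.379 − 2.054 = -0.675.
Power = Φ(-0.675) = 0.250.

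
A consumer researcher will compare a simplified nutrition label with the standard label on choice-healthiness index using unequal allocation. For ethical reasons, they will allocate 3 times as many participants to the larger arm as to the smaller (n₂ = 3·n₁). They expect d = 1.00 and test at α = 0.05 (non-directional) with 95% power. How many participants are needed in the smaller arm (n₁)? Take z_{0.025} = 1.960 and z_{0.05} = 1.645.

With allocation ratio k = n₂/n₁ = 3, Var(x̄₁−x̄₂) = σ²(1/n₁ + 1/(k·n₁)) = σ²·(k+1)/(k·n₁).
So n₁ = (1 + 1/k)·((z_{α/2} + z_β)/d)² = 1.333 × (3.605/1.00)².
n₁ = 1.333 × 13.00 = 17.3.
Round up: n₁ = 18, giving n₂ = 3 × 18 = 54.

n₁ = 18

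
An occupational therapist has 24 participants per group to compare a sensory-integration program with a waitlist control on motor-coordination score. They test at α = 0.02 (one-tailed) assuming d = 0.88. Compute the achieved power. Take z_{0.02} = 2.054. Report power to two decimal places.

For two equal groups, power = Φ(d·√(n/2) − z_{α}).
d·√(n/2) = 0.88 × √(24/2) = 0.88 × 3.464 = 3.048.
z_β = 3.048 − 2.054 = 0.994.
Power = Φ(0.994) = 0.840.

power ≈ 0.84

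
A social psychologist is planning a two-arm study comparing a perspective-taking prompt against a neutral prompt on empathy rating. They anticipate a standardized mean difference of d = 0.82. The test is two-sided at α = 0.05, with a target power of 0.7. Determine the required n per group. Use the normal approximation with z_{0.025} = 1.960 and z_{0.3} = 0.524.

n = 19 per group

For two independent groups with equal n: n = 2·((z_{α/2} + z_β) / d)².
z_{α/2} + z_β = 1.960 + 0.524 = 2.484.
n = 2 × (2.484 / 0.82)² = 2 × 3.029² = 2 × 9.18 = 18.4.
Round up to the next whole participant.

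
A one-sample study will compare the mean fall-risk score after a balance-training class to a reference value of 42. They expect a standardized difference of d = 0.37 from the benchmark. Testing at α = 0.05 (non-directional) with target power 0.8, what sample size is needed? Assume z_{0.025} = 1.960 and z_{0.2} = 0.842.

n = 58

For a one-sample test: n = ((z_{α/2} + z_β) / d)².
z_{α/2} + z_β = 1.960 + 0.842 = 2.802.
n = (2.802 / 0.37)² = 7.573² = 57.35.
Round up.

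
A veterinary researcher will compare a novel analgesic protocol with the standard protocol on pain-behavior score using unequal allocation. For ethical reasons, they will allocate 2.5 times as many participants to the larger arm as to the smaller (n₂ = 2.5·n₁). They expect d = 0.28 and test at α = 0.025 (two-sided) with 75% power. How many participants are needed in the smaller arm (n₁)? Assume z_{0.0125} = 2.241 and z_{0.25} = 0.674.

n₁ = 152

With allocation ratio k = n₂/n₁ = 2.5, Var(x̄₁−x̄₂) = σ²(1/n₁ + 1/(k·n₁)) = σ²·(k+1)/(k·n₁).
So n₁ = (1 + 1/k)·((z_{α/2} + z_β)/d)² = 1.400 × (2.915/0.28)².
n₁ = 1.400 × 108.38 = 151.7.
Round up: n₁ = 152, giving n₂ = 2.5 × 152 = 380.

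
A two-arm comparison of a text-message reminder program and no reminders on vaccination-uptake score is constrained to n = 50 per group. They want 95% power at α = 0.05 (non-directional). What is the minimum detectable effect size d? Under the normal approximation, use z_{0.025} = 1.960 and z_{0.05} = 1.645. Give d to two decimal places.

For two independent groups of n = 50 each: d_min = (z_{α/2} + z_β)·√(2/n).
z-sum = 1.960 + 1.645 = 3.605.
d_min = 3.605 × √(2/50) = 3.605 × 0.2000 = 0.721.

d_min ≈ 0.72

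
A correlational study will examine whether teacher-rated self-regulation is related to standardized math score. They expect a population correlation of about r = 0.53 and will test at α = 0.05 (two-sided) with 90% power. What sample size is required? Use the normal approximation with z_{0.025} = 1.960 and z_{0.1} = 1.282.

n = 34

Fisher's z: C = ½·ln((1+r)/(1−r)) = ½·ln(3.2553) = 0.5901.
n = ((z_{α/2} + z_β)/C)² + 3.
(1.960 + 1.282) / 0.5901 = 3.242 / 0.5901 = 5.494.
n = 5.494² + 3 = 30.18 + 3 = 33.2.
Round up.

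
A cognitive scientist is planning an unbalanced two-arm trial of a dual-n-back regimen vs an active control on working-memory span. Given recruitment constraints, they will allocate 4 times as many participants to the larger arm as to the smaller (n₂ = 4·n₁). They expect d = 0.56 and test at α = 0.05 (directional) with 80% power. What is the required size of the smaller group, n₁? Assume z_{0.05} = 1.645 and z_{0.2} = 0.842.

With allocation ratio k = n₂/n₁ = 4, Var(x̄₁−x̄₂) = σ²(1/n₁ + 1/(k·n₁)) = σ²·(k+1)/(k·n₁).
So n₁ = (1 + 1/k)·((z_{α} + z_β)/d)² = 1.250 × (2.487/0.56)².
n₁ = 1.250 × 19.72 = 24.7.
Round up: n₁ = 25, giving n₂ = 4 × 25 = 100.

n₁ = 25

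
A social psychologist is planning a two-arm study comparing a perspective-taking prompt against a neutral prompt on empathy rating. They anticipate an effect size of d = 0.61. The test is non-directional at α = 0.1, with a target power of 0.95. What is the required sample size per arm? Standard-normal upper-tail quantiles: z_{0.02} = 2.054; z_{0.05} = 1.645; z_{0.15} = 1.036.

n = 59 per group

For two independent groups with equal n: n = 2·((z_{α/2} + z_β) / d)².
z_{α/2} + z_β = 1.645 + 1.645 = 3.290.
n = 2 × (3.290 / 0.61)² = 2 × 5.393² = 2 × 29.09 = 58.2.
Round up to the next whole participant.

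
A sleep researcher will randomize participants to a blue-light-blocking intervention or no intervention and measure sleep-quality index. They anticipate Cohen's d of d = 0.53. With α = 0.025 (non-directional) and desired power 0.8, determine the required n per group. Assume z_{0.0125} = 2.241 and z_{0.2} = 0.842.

For two independent groups with equal n: n = 2·((z_{α/2} + z_β) / d)².
z_{α/2} + z_β = 2.241 + 0.842 = 3.083.
n = 2 × (3.083 / 0.53)² = 2 × 5.817² = 2 × 33.84 = 67.7.
Round up to the next whole participant.

n = 68 per group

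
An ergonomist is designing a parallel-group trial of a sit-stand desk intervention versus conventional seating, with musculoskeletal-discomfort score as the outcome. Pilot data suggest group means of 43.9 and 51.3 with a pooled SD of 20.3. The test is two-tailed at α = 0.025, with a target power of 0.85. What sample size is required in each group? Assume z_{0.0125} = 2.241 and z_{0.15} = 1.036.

n = 162 per group

Cohen's d = |M₁ − M₂| / SD_pooled = |43.9 − 51.3| / 20.3 = 7.4 / 20.3 = 0.365.
For two independent groups with equal n: n = 2·((z_{α/2} + z_β) / d)².
z_{α/2} + z_β = 2.241 + 1.036 = 3.277.
n = 2 × (3.277 / 0.365)² = 2 × 8.978² = 2 × 80.61 = 161.2.
Round up to the next whole participant.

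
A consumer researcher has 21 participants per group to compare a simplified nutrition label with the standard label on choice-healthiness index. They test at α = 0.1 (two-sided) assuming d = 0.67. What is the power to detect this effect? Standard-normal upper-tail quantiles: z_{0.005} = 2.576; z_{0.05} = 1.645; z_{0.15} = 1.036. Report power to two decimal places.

power ≈ 0.70

For two equal groups, power = Φ(d·√(n/2) − z_{α/2}).
d·√(n/2) = 0.67 × √(21/2) = 0.67 × 3.240 = 2.171.
z_β = 2.171 − 1.645 = 0.526.
Power = Φ(0.526) = 0.701.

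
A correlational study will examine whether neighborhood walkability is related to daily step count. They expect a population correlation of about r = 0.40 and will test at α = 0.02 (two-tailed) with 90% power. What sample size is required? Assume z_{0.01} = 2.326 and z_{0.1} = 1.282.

Fisher's z: C = ½·ln((1+r)/(1−r)) = ½·ln(2.3333) = 0.4236.
n = ((z_{α/2} + z_β)/C)² + 3.
(2.326 + 1.282) / 0.4236 = 3.608 / 0.4236 = 8.517.
n = 8.517² + 3 = 72.55 + 3 = 75.5.
Round up.

n = 76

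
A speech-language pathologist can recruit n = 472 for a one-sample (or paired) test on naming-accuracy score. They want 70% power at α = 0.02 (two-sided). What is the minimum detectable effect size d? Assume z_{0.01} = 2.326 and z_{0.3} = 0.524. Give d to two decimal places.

For a single sample (or paired design) of n = 472: d_min = (z_{α/2} + z_β)/√n.
z-sum = 2.326 + 0.524 = 2.850.
d_min = 2.850 / √472 = 2.850 / 21.726 = 0.131.

d_min ≈ 0.13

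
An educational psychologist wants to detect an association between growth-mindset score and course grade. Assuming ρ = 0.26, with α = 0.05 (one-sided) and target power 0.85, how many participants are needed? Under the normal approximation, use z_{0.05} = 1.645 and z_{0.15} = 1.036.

n = 105

Fisher's z: C = ½·ln((1+r)/(1−r)) = ½·ln(1.7027) = 0.2661.
n = ((z_{α} + z_β)/C)² + 3.
(1.645 + 1.036) / 0.2661 = 2.681 / 0.2661 = 10.075.
n = 10.075² + 3 = 101.51 + 3 = 104.5.
Round up.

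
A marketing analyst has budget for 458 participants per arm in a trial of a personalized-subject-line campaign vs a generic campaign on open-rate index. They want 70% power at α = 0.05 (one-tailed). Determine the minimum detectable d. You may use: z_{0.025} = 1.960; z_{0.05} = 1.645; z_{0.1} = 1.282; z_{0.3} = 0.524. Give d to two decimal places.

d_min ≈ 0.14

For two independent groups of n = 458 each: d_min = (z_{α} + z_β)·√(2/n).
z-sum = 1.645 + 0.524 = 2.169.
d_min = 2.169 × √(2/458) = 2.169 × 0.0661 = 0.143.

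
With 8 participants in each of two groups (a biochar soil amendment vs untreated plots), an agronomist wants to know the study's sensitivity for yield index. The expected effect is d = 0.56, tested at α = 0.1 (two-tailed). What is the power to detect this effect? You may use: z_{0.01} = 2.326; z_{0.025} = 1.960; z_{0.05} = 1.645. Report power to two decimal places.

power ≈ 0.30

For two equal groups, power = Φ(d·√(n/2) − z_{α/2}).
d·√(n/2) = 0.56 × √(8/2) = 0.56 × 2.000 = 1.120.
z_β = 1.120 − 1.645 = -0.525.
Power = Φ(-0.525) = 0.300.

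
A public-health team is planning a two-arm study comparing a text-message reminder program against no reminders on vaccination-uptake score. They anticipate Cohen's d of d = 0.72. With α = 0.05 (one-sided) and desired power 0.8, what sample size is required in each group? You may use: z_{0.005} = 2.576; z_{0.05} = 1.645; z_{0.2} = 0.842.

For two independent groups with equal n: n = 2·((z_{α} + z_β) / d)².
z_{α} + z_β = 1.645 + 0.842 = 2.487.
n = 2 × (2.487 / 0.72)² = 2 × 3.454² = 2 × 11.93 = 23.9.
Round up to the next whole participant.

n = 24 per group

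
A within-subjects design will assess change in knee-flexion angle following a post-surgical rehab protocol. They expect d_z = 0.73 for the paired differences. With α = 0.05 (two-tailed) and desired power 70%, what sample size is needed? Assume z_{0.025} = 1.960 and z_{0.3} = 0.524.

n = 12 pairs

For a paired (one-sample on differences) test: n = ((z_{α/2} + z_β) / d)².
z_{α/2} + z_β = 1.960 + 0.524 = 2.484.
n = (2.484 / 0.73)² = 3.403² = 11.58.
Round up.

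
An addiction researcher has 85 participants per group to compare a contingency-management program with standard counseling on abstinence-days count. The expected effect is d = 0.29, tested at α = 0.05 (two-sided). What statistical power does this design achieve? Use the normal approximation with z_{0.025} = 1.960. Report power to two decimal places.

power ≈ 0.47

For two equal groups, power = Φ(d·√(n/2) − z_{α/2}).
d·√(n/2) = 0.29 × √(85/2) = 0.29 × 6.519 = 1.891.
z_β = 1.891 − 1.960 = -0.069.
Power = Φ(-0.069) = 0.472.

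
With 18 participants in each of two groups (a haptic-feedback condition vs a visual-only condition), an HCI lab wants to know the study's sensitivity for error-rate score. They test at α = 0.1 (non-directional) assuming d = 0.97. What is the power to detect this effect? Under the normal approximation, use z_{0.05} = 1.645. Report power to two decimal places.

power ≈ 0.90

For two equal groups, power = Φ(d·√(n/2) − z_{α/2}).
d·√(n/2) = 0.97 × √(18/2) = 0.97 × 3.000 = 2.910.
z_β = 2.910 − 1.645 = 1.265.
Power = Φ(1.265) = 0.897.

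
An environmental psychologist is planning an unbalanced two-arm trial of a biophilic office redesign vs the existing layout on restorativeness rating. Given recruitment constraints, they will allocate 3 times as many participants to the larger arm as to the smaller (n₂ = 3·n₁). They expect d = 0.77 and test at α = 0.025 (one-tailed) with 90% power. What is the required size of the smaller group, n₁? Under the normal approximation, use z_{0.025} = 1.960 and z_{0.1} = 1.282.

With allocation ratio k = n₂/n₁ = 3, Var(x̄₁−x̄₂) = σ²(1/n₁ + 1/(k·n₁)) = σ²·(k+1)/(k·n₁).
So n₁ = (1 + 1/k)·((z_{α} + z_β)/d)² = 1.333 × (3.242/0.77)².
n₁ = 1.333 × 17.73 = 23.6.
Round up: n₁ = 24, giving n₂ = 3 × 24 = 72.

n₁ = 24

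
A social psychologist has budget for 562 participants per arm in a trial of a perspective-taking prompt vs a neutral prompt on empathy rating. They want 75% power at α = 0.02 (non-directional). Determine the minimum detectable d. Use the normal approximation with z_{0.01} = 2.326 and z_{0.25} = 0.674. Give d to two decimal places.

For two independent groups of n = 562 each: d_min = (z_{α/2} + z_β)·√(2/n).
z-sum = 2.326 + 0.674 = 3.000.
d_min = 3.000 × √(2/562) = 3.000 × 0.0597 = 0.179.

d_min ≈ 0.18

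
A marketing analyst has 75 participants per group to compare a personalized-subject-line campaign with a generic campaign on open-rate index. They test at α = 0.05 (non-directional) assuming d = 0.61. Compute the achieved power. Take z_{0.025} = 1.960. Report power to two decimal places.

power ≈ 0.96

For two equal groups, power = Φ(d·√(n/2) − z_{α/2}).
d·√(n/2) = 0.61 × √(75/2) = 0.61 × 6.124 = 3.735.
z_β = 3.735 − 1.960 = 1.775.
Power = Φ(1.775) = 0.962.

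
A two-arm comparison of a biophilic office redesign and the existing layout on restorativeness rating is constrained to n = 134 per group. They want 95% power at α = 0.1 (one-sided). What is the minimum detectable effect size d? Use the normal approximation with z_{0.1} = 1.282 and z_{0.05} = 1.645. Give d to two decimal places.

For two independent groups of n = 134 each: d_min = (z_{α} + z_β)·√(2/n).
z-sum = 1.282 + 1.645 = 2.927.
d_min = 2.927 × √(2/134) = 2.927 × 0.1222 = 0.358.

d_min ≈ 0.36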